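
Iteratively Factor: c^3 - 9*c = (c - 3)*(c^2 + 3*c) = (c - 3)*(c + 3)*(c)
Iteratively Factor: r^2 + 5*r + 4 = (r + 1)*(r + 4)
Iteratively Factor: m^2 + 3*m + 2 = (m + 1)*(m + 2)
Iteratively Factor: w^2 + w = (w + 1)*(w)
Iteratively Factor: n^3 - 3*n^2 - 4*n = (n)*(n^2 - 3*n - 4) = n*(n + 1)*(n - 4)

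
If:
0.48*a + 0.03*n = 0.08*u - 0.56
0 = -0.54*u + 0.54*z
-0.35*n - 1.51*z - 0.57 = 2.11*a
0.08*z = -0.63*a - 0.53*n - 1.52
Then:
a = -0.83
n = -2.07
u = 1.26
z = 1.26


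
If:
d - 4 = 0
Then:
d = 4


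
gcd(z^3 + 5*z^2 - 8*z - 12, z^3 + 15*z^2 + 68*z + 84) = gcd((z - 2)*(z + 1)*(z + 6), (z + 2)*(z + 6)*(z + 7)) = z + 6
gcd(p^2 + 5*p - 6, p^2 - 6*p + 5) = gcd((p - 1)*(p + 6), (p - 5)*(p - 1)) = p - 1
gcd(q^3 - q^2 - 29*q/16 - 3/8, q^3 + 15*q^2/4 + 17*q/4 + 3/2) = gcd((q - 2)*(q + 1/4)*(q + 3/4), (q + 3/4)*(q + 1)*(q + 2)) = q + 3/4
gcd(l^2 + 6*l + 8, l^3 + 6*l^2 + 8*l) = l^2 + 6*l + 8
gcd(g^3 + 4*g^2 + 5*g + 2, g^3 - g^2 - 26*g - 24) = g + 1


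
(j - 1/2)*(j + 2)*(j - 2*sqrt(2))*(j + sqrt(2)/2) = j^4 - 3*sqrt(2)*j^3/2 + 3*j^3/2 - 9*sqrt(2)*j^2/4 - 3*j^2 - 3*j + 3*sqrt(2)*j/2 + 2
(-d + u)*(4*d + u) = -4*d^2 + 3*d*u + u^2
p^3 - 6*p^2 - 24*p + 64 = (p - 8)*(p - 2)*(p + 4)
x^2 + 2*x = x*(x + 2)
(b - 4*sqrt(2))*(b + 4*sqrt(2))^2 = b^3 + 4*sqrt(2)*b^2 - 32*b - 128*sqrt(2)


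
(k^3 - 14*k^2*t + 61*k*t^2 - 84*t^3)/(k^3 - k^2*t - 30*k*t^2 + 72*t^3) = (k - 7*t)/(k + 6*t)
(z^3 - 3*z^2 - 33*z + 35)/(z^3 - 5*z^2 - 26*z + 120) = (z^2 - 8*z + 7)/(z^2 - 10*z + 24)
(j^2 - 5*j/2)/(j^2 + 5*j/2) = (2*j - 5)/(2*j + 5)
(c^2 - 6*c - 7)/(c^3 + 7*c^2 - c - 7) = (c - 7)/(c^2 + 6*c - 7)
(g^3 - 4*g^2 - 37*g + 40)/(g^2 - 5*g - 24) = (g^2 + 4*g - 5)/(g + 3)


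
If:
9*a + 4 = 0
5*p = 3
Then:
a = -4/9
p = 3/5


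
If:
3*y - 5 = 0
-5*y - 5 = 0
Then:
No Solution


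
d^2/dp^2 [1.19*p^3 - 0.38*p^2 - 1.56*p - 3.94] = 7.14*p - 0.76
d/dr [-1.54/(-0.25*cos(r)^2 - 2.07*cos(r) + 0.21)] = (0.77*cos(r) + 3.1878)*sin(r)/(0.25*cos(r)^2 + 2.07*cos(r) - 0.21)^2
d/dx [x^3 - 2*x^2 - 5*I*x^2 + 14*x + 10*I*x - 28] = 3*x^2 - 4*x - 10*I*x + 14 + 10*I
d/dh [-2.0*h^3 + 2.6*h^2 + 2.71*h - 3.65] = -6.0*h^2 + 5.2*h + 2.71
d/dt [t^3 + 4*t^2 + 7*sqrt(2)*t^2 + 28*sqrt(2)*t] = 3*t^2 + 8*t + 14*sqrt(2)*t + 28*sqrt(2)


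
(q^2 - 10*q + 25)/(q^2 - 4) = (q^2 - 10*q + 25)/(q^2 - 4)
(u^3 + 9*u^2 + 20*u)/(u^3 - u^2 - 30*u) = (u + 4)/(u - 6)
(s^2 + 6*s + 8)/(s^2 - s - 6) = (s + 4)/(s - 3)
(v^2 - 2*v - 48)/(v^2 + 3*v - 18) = (v - 8)/(v - 3)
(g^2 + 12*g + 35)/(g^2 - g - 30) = (g + 7)/(g - 6)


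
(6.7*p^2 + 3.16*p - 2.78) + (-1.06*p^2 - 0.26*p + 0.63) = 5.64*p^2 + 2.9*p - 2.15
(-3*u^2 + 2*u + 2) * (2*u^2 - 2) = -6*u^4 + 4*u^3 + 10*u^2 - 4*u - 4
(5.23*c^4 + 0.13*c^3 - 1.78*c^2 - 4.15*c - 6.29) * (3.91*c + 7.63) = 20.4493*c^5 + 40.4132*c^4 - 5.9679*c^3 - 29.8079*c^2 - 56.2584*c - 47.9927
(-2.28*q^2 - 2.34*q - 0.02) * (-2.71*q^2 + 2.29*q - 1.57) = 6.1788*q^4 + 1.1202*q^3 - 1.7248*q^2 + 3.628*q + 0.0314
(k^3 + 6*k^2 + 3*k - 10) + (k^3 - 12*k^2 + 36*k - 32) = 2*k^3 - 6*k^2 + 39*k - 42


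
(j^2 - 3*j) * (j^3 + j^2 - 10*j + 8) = j^5 - 2*j^4 - 13*j^3 + 38*j^2 - 24*j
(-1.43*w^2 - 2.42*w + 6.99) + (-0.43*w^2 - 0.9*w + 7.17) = -1.86*w^2 - 3.32*w + 14.16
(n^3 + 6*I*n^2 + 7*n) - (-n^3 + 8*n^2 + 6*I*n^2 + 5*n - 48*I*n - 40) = 2*n^3 - 8*n^2 + 2*n + 48*I*n + 40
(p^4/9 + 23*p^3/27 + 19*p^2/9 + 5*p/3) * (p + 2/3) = p^5/9 + 25*p^4/27 + 217*p^3/81 + 83*p^2/27 + 10*p/9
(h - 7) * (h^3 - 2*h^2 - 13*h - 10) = h^4 - 9*h^3 + h^2 + 81*h + 70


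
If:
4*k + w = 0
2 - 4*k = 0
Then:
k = 1/2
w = -2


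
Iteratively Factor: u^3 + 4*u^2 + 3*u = (u + 3)*(u^2 + u) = u*(u + 3)*(u + 1)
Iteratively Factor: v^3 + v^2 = (v)*(v^2 + v) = v^2*(v + 1)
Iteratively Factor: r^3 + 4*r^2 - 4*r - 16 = (r + 4)*(r^2 - 4) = (r + 2)*(r + 4)*(r - 2)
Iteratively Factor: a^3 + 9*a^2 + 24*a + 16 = (a + 4)*(a^2 + 5*a + 4) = (a + 4)^2*(a + 1)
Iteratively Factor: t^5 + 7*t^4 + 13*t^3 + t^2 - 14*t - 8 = (t - 1)*(t^4 + 8*t^3 + 21*t^2 + 22*t + 8) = (t - 1)*(t + 4)*(t^3 + 4*t^2 + 5*t + 2) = (t - 1)*(t + 1)*(t + 4)*(t^2 + 3*t + 2) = (t - 1)*(t + 1)^2*(t + 4)*(t + 2)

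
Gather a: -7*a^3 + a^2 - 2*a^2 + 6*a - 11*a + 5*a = -7*a^3 - a^2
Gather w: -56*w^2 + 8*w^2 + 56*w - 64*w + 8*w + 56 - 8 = 48 - 48*w^2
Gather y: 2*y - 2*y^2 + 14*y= -2*y^2 + 16*y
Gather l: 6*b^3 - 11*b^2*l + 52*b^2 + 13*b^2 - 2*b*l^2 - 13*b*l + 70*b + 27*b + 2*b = 6*b^3 + 65*b^2 - 2*b*l^2 + 99*b + l*(-11*b^2 - 13*b)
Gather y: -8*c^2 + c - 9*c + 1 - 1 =-8*c^2 - 8*c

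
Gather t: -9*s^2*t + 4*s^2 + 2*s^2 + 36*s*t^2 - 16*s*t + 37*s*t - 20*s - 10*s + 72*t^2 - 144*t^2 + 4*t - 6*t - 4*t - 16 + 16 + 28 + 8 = 6*s^2 - 30*s + t^2*(36*s - 72) + t*(-9*s^2 + 21*s - 6) + 36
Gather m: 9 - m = 9 - m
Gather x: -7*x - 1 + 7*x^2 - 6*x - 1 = 7*x^2 - 13*x - 2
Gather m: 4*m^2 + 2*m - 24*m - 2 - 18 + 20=4*m^2 - 22*m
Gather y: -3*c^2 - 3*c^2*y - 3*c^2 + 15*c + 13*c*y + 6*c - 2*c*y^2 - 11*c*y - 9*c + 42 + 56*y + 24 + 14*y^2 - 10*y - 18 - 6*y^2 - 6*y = -6*c^2 + 12*c + y^2*(8 - 2*c) + y*(-3*c^2 + 2*c + 40) + 48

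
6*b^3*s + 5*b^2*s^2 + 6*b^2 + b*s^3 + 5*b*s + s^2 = (2*b + s)*(3*b + s)*(b*s + 1)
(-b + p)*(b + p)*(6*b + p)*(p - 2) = -6*b^3*p + 12*b^3 - b^2*p^2 + 2*b^2*p + 6*b*p^3 - 12*b*p^2 + p^4 - 2*p^3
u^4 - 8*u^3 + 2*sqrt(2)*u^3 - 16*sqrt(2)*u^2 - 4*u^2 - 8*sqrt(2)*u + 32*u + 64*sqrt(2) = (u - 8)*(u - 2)*(u + 2)*(u + 2*sqrt(2))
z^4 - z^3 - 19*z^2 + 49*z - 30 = (z - 3)*(z - 2)*(z - 1)*(z + 5)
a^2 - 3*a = a*(a - 3)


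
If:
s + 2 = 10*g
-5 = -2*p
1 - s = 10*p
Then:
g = -11/5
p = 5/2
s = -24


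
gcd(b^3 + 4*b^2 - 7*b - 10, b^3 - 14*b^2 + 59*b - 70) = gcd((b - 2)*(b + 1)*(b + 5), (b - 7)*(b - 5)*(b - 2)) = b - 2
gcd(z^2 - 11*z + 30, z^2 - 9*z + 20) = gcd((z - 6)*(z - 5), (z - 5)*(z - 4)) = z - 5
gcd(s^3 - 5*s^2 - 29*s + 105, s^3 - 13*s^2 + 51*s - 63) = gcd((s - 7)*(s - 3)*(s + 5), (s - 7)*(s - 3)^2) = s^2 - 10*s + 21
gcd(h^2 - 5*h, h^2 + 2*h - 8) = 1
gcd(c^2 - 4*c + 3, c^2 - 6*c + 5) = c - 1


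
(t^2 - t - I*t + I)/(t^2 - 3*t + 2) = (t - I)/(t - 2)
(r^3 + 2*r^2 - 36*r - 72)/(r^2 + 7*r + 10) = (r^2 - 36)/(r + 5)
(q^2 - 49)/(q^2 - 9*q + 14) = (q + 7)/(q - 2)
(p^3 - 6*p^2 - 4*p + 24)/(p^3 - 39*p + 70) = (p^2 - 4*p - 12)/(p^2 + 2*p - 35)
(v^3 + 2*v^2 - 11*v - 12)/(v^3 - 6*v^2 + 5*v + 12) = (v + 4)/(v - 4)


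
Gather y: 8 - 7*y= 8 - 7*y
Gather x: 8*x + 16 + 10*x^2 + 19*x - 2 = 10*x^2 + 27*x + 14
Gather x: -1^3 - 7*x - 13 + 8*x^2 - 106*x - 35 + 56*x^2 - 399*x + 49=64*x^2 - 512*x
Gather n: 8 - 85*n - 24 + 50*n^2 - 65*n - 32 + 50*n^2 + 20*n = 100*n^2 - 130*n - 48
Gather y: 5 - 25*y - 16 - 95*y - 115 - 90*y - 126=-210*y - 252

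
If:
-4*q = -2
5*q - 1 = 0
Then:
No Solution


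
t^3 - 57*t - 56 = (t - 8)*(t + 1)*(t + 7)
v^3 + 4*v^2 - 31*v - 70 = (v - 5)*(v + 2)*(v + 7)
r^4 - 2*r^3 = r^3*(r - 2)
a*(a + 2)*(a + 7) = a^3 + 9*a^2 + 14*a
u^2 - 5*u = u*(u - 5)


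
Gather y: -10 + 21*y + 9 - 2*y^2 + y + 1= -2*y^2 + 22*y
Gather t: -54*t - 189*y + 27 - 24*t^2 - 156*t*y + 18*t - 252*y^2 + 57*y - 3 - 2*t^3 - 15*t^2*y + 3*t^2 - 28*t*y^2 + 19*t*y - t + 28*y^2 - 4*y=-2*t^3 + t^2*(-15*y - 21) + t*(-28*y^2 - 137*y - 37) - 224*y^2 - 136*y + 24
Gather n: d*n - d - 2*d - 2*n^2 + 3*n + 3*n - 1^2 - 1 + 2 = -3*d - 2*n^2 + n*(d + 6)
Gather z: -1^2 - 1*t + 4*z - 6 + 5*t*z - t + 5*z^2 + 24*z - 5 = -2*t + 5*z^2 + z*(5*t + 28) - 12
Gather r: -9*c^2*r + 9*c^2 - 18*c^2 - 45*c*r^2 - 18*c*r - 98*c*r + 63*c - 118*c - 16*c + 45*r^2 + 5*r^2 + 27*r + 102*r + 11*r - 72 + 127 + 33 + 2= -9*c^2 - 71*c + r^2*(50 - 45*c) + r*(-9*c^2 - 116*c + 140) + 90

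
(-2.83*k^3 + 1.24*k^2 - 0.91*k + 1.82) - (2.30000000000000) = -2.83*k^3 + 1.24*k^2 - 0.91*k - 0.48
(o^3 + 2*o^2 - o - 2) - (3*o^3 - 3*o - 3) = -2*o^3 + 2*o^2 + 2*o + 1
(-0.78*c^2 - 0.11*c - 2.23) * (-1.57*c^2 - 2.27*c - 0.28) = 1.2246*c^4 + 1.9433*c^3 + 3.9692*c^2 + 5.0929*c + 0.6244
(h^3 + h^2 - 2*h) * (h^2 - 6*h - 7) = h^5 - 5*h^4 - 15*h^3 + 5*h^2 + 14*h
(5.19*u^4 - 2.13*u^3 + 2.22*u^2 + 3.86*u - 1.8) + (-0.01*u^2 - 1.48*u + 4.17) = 5.19*u^4 - 2.13*u^3 + 2.21*u^2 + 2.38*u + 2.37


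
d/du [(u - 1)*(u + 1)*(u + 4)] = 3*u^2 + 8*u - 1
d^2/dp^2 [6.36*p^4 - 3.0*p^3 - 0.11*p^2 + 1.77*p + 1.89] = 76.32*p^2 - 18.0*p - 0.22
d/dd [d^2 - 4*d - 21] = 2*d - 4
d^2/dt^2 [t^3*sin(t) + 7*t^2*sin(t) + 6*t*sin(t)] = -t^3*sin(t) - 7*t^2*sin(t) + 6*t^2*cos(t) + 28*t*cos(t) + 14*sin(t) + 12*cos(t)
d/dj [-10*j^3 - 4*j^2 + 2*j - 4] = -30*j^2 - 8*j + 2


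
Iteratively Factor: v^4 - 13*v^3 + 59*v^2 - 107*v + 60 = (v - 4)*(v^3 - 9*v^2 + 23*v - 15) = (v - 4)*(v - 3)*(v^2 - 6*v + 5) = (v - 4)*(v - 3)*(v - 1)*(v - 5)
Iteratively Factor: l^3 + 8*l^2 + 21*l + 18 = (l + 3)*(l^2 + 5*l + 6) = (l + 3)^2*(l + 2)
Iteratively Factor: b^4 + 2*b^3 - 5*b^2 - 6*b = (b)*(b^3 + 2*b^2 - 5*b - 6) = b*(b + 3)*(b^2 - b - 2) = b*(b - 2)*(b + 3)*(b + 1)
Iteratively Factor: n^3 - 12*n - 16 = (n + 2)*(n^2 - 2*n - 8) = (n - 4)*(n + 2)*(n + 2)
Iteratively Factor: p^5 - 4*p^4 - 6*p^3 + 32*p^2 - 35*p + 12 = (p - 1)*(p^4 - 3*p^3 - 9*p^2 + 23*p - 12) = (p - 1)^2*(p^3 - 2*p^2 - 11*p + 12) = (p - 4)*(p - 1)^2*(p^2 + 2*p - 3) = (p - 4)*(p - 1)^3*(p + 3)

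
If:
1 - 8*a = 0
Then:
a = 1/8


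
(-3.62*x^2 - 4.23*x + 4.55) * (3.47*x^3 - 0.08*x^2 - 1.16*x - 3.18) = -12.5614*x^5 - 14.3885*x^4 + 20.3261*x^3 + 16.0544*x^2 + 8.1734*x - 14.469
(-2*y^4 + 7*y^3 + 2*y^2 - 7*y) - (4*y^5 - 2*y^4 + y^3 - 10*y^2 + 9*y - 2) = -4*y^5 + 6*y^3 + 12*y^2 - 16*y + 2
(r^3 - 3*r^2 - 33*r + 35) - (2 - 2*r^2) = r^3 - r^2 - 33*r + 33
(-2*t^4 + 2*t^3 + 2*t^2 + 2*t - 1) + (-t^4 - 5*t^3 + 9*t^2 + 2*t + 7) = -3*t^4 - 3*t^3 + 11*t^2 + 4*t + 6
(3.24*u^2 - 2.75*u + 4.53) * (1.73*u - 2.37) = 5.6052*u^3 - 12.4363*u^2 + 14.3544*u - 10.7361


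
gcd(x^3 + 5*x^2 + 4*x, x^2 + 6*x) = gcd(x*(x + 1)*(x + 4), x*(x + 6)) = x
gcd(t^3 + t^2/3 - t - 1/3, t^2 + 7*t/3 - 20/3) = 1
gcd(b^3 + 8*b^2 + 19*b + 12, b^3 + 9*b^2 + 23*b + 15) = b^2 + 4*b + 3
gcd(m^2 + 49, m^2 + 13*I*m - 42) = m + 7*I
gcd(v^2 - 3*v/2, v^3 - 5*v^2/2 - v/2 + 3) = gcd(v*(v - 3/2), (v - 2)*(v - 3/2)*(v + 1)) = v - 3/2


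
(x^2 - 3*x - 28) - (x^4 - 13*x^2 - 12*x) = -x^4 + 14*x^2 + 9*x - 28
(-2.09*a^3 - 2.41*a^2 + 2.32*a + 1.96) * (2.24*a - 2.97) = -4.6816*a^4 + 0.8089*a^3 + 12.3545*a^2 - 2.5*a - 5.8212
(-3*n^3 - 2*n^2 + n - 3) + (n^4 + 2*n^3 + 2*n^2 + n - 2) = n^4 - n^3 + 2*n - 5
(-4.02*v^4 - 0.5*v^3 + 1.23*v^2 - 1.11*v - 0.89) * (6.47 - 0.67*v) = 2.6934*v^5 - 25.6744*v^4 - 4.0591*v^3 + 8.7018*v^2 - 6.5854*v - 5.7583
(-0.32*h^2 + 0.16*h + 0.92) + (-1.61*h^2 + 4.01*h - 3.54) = -1.93*h^2 + 4.17*h - 2.62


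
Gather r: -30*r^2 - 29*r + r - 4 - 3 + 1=-30*r^2 - 28*r - 6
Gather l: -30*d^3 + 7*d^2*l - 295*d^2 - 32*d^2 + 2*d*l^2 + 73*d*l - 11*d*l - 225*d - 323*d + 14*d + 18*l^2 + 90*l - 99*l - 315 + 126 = -30*d^3 - 327*d^2 - 534*d + l^2*(2*d + 18) + l*(7*d^2 + 62*d - 9) - 189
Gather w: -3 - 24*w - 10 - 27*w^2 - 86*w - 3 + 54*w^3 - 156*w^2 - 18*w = 54*w^3 - 183*w^2 - 128*w - 16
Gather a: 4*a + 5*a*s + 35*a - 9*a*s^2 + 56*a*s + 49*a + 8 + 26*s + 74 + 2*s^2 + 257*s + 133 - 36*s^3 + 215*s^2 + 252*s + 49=a*(-9*s^2 + 61*s + 88) - 36*s^3 + 217*s^2 + 535*s + 264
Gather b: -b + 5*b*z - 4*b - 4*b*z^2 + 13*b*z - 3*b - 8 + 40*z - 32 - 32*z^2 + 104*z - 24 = b*(-4*z^2 + 18*z - 8) - 32*z^2 + 144*z - 64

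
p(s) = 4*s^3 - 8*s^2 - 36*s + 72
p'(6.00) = 300.00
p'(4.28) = 115.34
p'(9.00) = 792.00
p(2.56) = -5.48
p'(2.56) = 1.68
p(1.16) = 25.72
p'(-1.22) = 1.38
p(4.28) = 84.98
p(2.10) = -1.84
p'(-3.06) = 125.32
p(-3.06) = -7.36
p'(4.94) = 177.80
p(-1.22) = 96.75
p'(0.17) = -38.37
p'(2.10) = -16.68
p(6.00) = 432.00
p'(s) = 12*s^2 - 16*s - 36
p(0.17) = 65.67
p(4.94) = 181.15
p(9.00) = 2016.00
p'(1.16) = -38.41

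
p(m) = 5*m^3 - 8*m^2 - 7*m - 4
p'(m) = 15*m^2 - 16*m - 7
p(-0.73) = -5.10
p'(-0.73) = 12.67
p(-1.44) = -25.44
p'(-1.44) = 47.14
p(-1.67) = -37.91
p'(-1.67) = 61.55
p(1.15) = -15.03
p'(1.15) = -5.56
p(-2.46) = -109.63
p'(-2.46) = 123.13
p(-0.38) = -2.77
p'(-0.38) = 1.25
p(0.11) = -4.86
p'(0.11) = -8.58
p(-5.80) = -1208.08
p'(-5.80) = 590.40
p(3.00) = 38.00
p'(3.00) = 80.00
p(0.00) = -4.00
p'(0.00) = -7.00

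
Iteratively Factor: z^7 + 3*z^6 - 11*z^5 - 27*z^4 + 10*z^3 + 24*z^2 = (z + 2)*(z^6 + z^5 - 13*z^4 - z^3 + 12*z^2) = (z - 1)*(z + 2)*(z^5 + 2*z^4 - 11*z^3 - 12*z^2) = (z - 1)*(z + 1)*(z + 2)*(z^4 + z^3 - 12*z^2) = z*(z - 1)*(z + 1)*(z + 2)*(z^3 + z^2 - 12*z) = z*(z - 1)*(z + 1)*(z + 2)*(z + 4)*(z^2 - 3*z) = z*(z - 3)*(z - 1)*(z + 1)*(z + 2)*(z + 4)*(z)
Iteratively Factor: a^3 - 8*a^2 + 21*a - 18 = (a - 3)*(a^2 - 5*a + 6) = (a - 3)^2*(a - 2)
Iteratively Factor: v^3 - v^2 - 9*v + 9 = (v - 1)*(v^2 - 9) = (v - 1)*(v + 3)*(v - 3)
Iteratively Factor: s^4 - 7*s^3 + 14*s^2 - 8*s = (s - 1)*(s^3 - 6*s^2 + 8*s) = (s - 2)*(s - 1)*(s^2 - 4*s) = (s - 4)*(s - 2)*(s - 1)*(s)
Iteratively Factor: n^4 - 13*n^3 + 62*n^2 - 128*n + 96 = (n - 2)*(n^3 - 11*n^2 + 40*n - 48) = (n - 3)*(n - 2)*(n^2 - 8*n + 16) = (n - 4)*(n - 3)*(n - 2)*(n - 4)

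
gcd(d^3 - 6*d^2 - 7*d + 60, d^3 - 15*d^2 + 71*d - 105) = d - 5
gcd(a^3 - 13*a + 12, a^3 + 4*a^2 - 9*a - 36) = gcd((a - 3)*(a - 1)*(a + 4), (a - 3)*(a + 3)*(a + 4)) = a^2 + a - 12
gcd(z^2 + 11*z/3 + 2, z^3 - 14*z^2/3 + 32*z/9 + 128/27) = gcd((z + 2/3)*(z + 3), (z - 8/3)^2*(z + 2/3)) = z + 2/3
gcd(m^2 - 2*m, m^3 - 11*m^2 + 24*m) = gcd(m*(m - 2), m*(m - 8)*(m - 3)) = m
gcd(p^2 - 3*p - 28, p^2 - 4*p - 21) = p - 7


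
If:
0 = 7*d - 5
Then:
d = 5/7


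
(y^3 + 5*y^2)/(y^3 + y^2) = (y + 5)/(y + 1)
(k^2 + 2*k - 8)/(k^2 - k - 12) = (-k^2 - 2*k + 8)/(-k^2 + k + 12)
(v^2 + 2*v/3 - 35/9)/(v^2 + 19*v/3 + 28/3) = (v - 5/3)/(v + 4)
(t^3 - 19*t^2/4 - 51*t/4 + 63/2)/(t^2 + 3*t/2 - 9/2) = (4*t^2 - 31*t + 42)/(2*(2*t - 3))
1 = 1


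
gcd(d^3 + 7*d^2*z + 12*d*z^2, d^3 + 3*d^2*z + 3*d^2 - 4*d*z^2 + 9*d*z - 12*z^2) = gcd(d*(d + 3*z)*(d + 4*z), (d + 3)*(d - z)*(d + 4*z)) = d + 4*z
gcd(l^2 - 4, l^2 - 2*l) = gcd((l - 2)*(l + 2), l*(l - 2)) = l - 2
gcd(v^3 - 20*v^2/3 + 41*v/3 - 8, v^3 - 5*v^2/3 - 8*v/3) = v - 8/3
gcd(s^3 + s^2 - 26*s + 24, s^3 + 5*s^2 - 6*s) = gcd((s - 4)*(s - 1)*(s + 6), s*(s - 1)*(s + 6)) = s^2 + 5*s - 6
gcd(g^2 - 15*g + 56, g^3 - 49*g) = g - 7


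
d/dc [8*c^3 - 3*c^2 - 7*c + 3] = 24*c^2 - 6*c - 7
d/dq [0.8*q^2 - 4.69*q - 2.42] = 1.6*q - 4.69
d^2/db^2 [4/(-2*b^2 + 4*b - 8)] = 4*(b^2 - 2*b - 4*(b - 1)^2 + 4)/(b^2 - 2*b + 4)^3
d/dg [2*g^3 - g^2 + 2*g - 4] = 6*g^2 - 2*g + 2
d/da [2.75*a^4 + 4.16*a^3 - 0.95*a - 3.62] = 11.0*a^3 + 12.48*a^2 - 0.95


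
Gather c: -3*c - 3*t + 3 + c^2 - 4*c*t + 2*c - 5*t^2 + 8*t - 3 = c^2 + c*(-4*t - 1) - 5*t^2 + 5*t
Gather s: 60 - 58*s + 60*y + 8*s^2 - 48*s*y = 8*s^2 + s*(-48*y - 58) + 60*y + 60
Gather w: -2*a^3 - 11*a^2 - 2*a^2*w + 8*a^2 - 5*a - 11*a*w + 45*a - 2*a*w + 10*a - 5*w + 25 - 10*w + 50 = -2*a^3 - 3*a^2 + 50*a + w*(-2*a^2 - 13*a - 15) + 75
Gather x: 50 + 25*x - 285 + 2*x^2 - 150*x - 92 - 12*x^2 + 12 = -10*x^2 - 125*x - 315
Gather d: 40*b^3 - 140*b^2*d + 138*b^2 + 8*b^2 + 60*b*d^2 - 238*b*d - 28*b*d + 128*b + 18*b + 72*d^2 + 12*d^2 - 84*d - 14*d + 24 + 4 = 40*b^3 + 146*b^2 + 146*b + d^2*(60*b + 84) + d*(-140*b^2 - 266*b - 98) + 28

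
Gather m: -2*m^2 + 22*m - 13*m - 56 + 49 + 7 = -2*m^2 + 9*m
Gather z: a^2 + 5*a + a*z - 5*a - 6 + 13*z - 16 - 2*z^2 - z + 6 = a^2 - 2*z^2 + z*(a + 12) - 16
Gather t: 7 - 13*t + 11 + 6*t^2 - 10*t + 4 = 6*t^2 - 23*t + 22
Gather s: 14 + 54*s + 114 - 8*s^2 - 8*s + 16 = -8*s^2 + 46*s + 144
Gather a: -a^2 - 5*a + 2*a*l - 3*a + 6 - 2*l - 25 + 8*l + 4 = -a^2 + a*(2*l - 8) + 6*l - 15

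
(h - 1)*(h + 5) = h^2 + 4*h - 5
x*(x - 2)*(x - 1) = x^3 - 3*x^2 + 2*x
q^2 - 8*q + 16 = (q - 4)^2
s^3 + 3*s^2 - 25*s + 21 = (s - 3)*(s - 1)*(s + 7)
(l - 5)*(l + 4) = l^2 - l - 20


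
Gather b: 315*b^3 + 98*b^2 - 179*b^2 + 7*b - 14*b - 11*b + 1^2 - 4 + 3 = 315*b^3 - 81*b^2 - 18*b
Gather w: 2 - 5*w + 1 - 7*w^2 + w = -7*w^2 - 4*w + 3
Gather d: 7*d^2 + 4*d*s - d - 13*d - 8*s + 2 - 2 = 7*d^2 + d*(4*s - 14) - 8*s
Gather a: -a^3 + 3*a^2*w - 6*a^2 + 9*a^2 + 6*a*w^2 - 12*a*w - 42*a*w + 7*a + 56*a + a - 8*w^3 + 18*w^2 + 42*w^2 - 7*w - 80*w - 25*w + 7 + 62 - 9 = -a^3 + a^2*(3*w + 3) + a*(6*w^2 - 54*w + 64) - 8*w^3 + 60*w^2 - 112*w + 60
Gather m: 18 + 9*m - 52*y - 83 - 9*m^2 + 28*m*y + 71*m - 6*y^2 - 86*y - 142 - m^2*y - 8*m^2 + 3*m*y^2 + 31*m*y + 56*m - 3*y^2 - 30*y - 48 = m^2*(-y - 17) + m*(3*y^2 + 59*y + 136) - 9*y^2 - 168*y - 255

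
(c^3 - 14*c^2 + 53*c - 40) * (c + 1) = c^4 - 13*c^3 + 39*c^2 + 13*c - 40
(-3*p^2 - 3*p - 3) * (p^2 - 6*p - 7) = -3*p^4 + 15*p^3 + 36*p^2 + 39*p + 21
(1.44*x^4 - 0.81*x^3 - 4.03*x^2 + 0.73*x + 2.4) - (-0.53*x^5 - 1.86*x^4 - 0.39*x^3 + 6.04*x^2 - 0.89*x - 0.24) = 0.53*x^5 + 3.3*x^4 - 0.42*x^3 - 10.07*x^2 + 1.62*x + 2.64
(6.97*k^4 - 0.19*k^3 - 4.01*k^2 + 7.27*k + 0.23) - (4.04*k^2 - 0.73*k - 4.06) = 6.97*k^4 - 0.19*k^3 - 8.05*k^2 + 8.0*k + 4.29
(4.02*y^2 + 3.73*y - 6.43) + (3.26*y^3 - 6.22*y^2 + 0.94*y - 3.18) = 3.26*y^3 - 2.2*y^2 + 4.67*y - 9.61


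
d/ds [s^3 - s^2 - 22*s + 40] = 3*s^2 - 2*s - 22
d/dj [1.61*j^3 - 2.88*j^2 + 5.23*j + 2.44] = 4.83*j^2 - 5.76*j + 5.23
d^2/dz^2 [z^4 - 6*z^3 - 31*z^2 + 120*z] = 12*z^2 - 36*z - 62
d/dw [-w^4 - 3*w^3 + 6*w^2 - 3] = w*(-4*w^2 - 9*w + 12)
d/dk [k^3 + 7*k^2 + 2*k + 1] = 3*k^2 + 14*k + 2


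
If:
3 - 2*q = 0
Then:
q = 3/2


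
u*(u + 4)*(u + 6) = u^3 + 10*u^2 + 24*u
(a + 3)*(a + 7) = a^2 + 10*a + 21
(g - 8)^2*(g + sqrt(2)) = g^3 - 16*g^2 + sqrt(2)*g^2 - 16*sqrt(2)*g + 64*g + 64*sqrt(2)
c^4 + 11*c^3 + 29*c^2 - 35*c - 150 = (c - 2)*(c + 3)*(c + 5)^2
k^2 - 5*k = k*(k - 5)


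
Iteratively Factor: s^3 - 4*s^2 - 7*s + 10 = (s + 2)*(s^2 - 6*s + 5) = (s - 1)*(s + 2)*(s - 5)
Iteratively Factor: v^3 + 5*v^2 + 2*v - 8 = (v - 1)*(v^2 + 6*v + 8) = (v - 1)*(v + 2)*(v + 4)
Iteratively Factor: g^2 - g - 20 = (g + 4)*(g - 5)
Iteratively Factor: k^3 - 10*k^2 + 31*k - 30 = (k - 3)*(k^2 - 7*k + 10) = (k - 3)*(k - 2)*(k - 5)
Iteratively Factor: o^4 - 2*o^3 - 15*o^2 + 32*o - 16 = (o - 1)*(o^3 - o^2 - 16*o + 16) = (o - 4)*(o - 1)*(o^2 + 3*o - 4) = (o - 4)*(o - 1)^2*(o + 4)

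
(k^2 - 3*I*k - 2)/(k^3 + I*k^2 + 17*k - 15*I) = (k - 2*I)/(k^2 + 2*I*k + 15)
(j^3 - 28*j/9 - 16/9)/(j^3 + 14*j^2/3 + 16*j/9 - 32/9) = (3*j^2 - 4*j - 4)/(3*j^2 + 10*j - 8)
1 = 1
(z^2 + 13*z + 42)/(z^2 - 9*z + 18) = (z^2 + 13*z + 42)/(z^2 - 9*z + 18)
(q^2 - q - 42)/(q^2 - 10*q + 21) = (q + 6)/(q - 3)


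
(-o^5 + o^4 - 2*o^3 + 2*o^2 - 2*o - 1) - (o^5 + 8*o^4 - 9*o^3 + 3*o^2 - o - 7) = -2*o^5 - 7*o^4 + 7*o^3 - o^2 - o + 6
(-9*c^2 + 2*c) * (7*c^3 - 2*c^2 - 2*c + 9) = -63*c^5 + 32*c^4 + 14*c^3 - 85*c^2 + 18*c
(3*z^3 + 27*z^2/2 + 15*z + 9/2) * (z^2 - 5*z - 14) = 3*z^5 - 3*z^4/2 - 189*z^3/2 - 519*z^2/2 - 465*z/2 - 63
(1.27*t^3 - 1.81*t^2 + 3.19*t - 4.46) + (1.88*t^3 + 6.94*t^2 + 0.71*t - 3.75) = 3.15*t^3 + 5.13*t^2 + 3.9*t - 8.21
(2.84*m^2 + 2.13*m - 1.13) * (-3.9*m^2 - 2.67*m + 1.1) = -11.076*m^4 - 15.8898*m^3 + 1.8439*m^2 + 5.3601*m - 1.243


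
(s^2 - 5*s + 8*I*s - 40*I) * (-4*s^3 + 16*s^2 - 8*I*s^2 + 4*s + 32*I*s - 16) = -4*s^5 + 36*s^4 - 40*I*s^4 - 12*s^3 + 360*I*s^3 - 612*s^2 - 768*I*s^2 + 1360*s - 288*I*s + 640*I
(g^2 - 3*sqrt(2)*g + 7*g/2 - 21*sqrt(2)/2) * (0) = 0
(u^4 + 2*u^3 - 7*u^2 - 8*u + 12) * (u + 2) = u^5 + 4*u^4 - 3*u^3 - 22*u^2 - 4*u + 24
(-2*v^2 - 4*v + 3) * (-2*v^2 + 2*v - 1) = 4*v^4 + 4*v^3 - 12*v^2 + 10*v - 3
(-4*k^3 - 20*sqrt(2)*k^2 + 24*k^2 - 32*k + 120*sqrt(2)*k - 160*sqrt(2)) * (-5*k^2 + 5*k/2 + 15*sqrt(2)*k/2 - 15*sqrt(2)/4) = 20*k^5 - 130*k^4 + 70*sqrt(2)*k^4 - 455*sqrt(2)*k^3 - 80*k^3 + 770*sqrt(2)*k^2 + 1870*k^2 - 3300*k - 280*sqrt(2)*k + 1200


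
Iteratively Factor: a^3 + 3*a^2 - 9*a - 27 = (a - 3)*(a^2 + 6*a + 9) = (a - 3)*(a + 3)*(a + 3)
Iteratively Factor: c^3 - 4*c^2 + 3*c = (c - 1)*(c^2 - 3*c) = c*(c - 1)*(c - 3)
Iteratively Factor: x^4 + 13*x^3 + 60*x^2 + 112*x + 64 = (x + 1)*(x^3 + 12*x^2 + 48*x + 64) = (x + 1)*(x + 4)*(x^2 + 8*x + 16) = (x + 1)*(x + 4)^2*(x + 4)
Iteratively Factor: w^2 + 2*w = (w + 2)*(w)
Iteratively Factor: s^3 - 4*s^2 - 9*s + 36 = (s - 3)*(s^2 - s - 12) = (s - 4)*(s - 3)*(s + 3)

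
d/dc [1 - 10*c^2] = -20*c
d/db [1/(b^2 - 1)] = -2*b/(b^2 - 1)^2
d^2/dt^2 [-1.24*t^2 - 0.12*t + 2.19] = -2.48000000000000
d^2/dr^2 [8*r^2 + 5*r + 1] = 16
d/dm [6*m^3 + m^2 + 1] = 2*m*(9*m + 1)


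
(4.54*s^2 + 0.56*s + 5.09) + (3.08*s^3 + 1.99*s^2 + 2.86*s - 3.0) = 3.08*s^3 + 6.53*s^2 + 3.42*s + 2.09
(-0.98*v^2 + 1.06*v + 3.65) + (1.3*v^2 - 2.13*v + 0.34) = 0.32*v^2 - 1.07*v + 3.99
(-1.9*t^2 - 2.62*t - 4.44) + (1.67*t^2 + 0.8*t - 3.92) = -0.23*t^2 - 1.82*t - 8.36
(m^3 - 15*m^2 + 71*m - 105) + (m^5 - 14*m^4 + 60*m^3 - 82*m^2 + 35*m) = m^5 - 14*m^4 + 61*m^3 - 97*m^2 + 106*m - 105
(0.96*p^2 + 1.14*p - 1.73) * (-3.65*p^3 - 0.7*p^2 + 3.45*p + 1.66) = -3.504*p^5 - 4.833*p^4 + 8.8285*p^3 + 6.7376*p^2 - 4.0761*p - 2.8718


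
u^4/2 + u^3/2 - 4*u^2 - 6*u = u*(u/2 + 1)*(u - 3)*(u + 2)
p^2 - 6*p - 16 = (p - 8)*(p + 2)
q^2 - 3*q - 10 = (q - 5)*(q + 2)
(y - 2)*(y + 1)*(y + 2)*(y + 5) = y^4 + 6*y^3 + y^2 - 24*y - 20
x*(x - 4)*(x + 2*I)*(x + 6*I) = x^4 - 4*x^3 + 8*I*x^3 - 12*x^2 - 32*I*x^2 + 48*x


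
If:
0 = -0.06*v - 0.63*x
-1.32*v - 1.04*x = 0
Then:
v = 0.00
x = 0.00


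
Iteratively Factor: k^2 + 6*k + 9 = (k + 3)*(k + 3)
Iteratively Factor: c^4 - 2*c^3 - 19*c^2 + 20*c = (c - 5)*(c^3 + 3*c^2 - 4*c) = c*(c - 5)*(c^2 + 3*c - 4) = c*(c - 5)*(c + 4)*(c - 1)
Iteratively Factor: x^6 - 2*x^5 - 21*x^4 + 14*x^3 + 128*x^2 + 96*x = (x + 1)*(x^5 - 3*x^4 - 18*x^3 + 32*x^2 + 96*x) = (x + 1)*(x + 2)*(x^4 - 5*x^3 - 8*x^2 + 48*x) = x*(x + 1)*(x + 2)*(x^3 - 5*x^2 - 8*x + 48) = x*(x - 4)*(x + 1)*(x + 2)*(x^2 - x - 12) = x*(x - 4)*(x + 1)*(x + 2)*(x + 3)*(x - 4)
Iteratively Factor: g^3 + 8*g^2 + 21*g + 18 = (g + 3)*(g^2 + 5*g + 6) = (g + 3)^2*(g + 2)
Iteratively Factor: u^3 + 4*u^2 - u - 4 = (u + 4)*(u^2 - 1) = (u + 1)*(u + 4)*(u - 1)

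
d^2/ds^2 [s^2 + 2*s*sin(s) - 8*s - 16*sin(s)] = -2*s*sin(s) + 16*sin(s) + 4*cos(s) + 2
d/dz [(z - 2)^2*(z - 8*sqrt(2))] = (z - 2)*(3*z - 16*sqrt(2) - 2)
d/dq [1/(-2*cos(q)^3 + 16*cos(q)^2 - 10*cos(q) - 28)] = (-3*cos(q)^2 + 16*cos(q) - 5)*sin(q)/(2*(cos(q)^3 - 8*cos(q)^2 + 5*cos(q) + 14)^2)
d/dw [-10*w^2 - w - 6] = -20*w - 1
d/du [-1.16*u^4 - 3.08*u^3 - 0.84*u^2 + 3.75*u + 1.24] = -4.64*u^3 - 9.24*u^2 - 1.68*u + 3.75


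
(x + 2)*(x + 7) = x^2 + 9*x + 14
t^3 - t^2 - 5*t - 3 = (t - 3)*(t + 1)^2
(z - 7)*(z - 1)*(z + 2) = z^3 - 6*z^2 - 9*z + 14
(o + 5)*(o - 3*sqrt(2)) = o^2 - 3*sqrt(2)*o + 5*o - 15*sqrt(2)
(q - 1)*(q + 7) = q^2 + 6*q - 7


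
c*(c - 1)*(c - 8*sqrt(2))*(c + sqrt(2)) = c^4 - 7*sqrt(2)*c^3 - c^3 - 16*c^2 + 7*sqrt(2)*c^2 + 16*c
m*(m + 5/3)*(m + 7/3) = m^3 + 4*m^2 + 35*m/9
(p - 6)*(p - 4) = p^2 - 10*p + 24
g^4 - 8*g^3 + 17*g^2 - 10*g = g*(g - 5)*(g - 2)*(g - 1)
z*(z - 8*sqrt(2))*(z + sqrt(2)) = z^3 - 7*sqrt(2)*z^2 - 16*z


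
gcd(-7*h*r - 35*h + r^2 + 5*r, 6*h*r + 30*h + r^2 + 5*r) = r + 5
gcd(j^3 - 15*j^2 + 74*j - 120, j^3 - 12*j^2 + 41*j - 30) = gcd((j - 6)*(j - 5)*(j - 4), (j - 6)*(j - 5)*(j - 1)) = j^2 - 11*j + 30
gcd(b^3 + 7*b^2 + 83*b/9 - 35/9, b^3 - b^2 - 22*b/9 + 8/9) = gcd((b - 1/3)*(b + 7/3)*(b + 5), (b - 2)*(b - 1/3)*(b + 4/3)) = b - 1/3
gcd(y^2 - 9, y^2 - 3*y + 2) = 1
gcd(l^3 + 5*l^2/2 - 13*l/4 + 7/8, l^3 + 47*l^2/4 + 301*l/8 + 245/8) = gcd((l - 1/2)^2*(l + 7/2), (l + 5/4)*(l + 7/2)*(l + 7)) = l + 7/2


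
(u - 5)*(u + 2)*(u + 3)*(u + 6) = u^4 + 6*u^3 - 19*u^2 - 144*u - 180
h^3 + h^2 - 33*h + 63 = (h - 3)^2*(h + 7)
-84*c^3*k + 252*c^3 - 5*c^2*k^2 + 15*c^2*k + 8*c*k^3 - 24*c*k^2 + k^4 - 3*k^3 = (-3*c + k)*(4*c + k)*(7*c + k)*(k - 3)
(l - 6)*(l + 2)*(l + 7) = l^3 + 3*l^2 - 40*l - 84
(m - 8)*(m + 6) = m^2 - 2*m - 48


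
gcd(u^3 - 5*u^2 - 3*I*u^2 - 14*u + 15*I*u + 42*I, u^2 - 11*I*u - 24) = u - 3*I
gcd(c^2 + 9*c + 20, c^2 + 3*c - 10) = c + 5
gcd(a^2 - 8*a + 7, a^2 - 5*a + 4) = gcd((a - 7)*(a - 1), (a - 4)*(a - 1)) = a - 1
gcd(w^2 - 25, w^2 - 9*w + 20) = w - 5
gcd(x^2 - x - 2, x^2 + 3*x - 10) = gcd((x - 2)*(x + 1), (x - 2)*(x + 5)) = x - 2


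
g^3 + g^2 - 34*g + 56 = (g - 4)*(g - 2)*(g + 7)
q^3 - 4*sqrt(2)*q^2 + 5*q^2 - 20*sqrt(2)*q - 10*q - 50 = (q + 5)*(q - 5*sqrt(2))*(q + sqrt(2))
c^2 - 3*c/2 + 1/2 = (c - 1)*(c - 1/2)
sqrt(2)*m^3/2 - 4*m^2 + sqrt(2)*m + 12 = (m - 3*sqrt(2))*(m - 2*sqrt(2))*(sqrt(2)*m/2 + 1)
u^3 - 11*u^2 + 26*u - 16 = (u - 8)*(u - 2)*(u - 1)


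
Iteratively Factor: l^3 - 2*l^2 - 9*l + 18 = (l - 3)*(l^2 + l - 6) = (l - 3)*(l - 2)*(l + 3)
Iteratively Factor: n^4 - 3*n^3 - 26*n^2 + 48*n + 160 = (n - 4)*(n^3 + n^2 - 22*n - 40) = (n - 4)*(n + 2)*(n^2 - n - 20) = (n - 4)*(n + 2)*(n + 4)*(n - 5)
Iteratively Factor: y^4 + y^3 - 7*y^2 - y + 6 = (y + 1)*(y^3 - 7*y + 6) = (y - 1)*(y + 1)*(y^2 + y - 6) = (y - 1)*(y + 1)*(y + 3)*(y - 2)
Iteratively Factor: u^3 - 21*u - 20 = (u - 5)*(u^2 + 5*u + 4) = (u - 5)*(u + 1)*(u + 4)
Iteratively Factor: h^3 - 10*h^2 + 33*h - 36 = (h - 3)*(h^2 - 7*h + 12) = (h - 3)^2*(h - 4)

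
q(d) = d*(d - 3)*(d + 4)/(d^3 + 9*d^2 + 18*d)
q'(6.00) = 0.07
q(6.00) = 0.28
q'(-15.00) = 0.09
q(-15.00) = 1.83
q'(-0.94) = 0.71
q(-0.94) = -1.16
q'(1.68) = 0.19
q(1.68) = -0.21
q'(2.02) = 0.17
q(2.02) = -0.15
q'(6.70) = 0.06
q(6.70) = 0.32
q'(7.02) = 0.06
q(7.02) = 0.34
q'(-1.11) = 0.81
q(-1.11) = -1.29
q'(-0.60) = 0.55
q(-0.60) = -0.94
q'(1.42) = 0.21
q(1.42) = -0.26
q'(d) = d*(d - 3)*(d + 4)*(-3*d^2 - 18*d - 18)/(d^3 + 9*d^2 + 18*d)^2 + d*(d - 3)/(d^3 + 9*d^2 + 18*d) + d*(d + 4)/(d^3 + 9*d^2 + 18*d) + (d - 3)*(d + 4)/(d^3 + 9*d^2 + 18*d) = 2*(4*d^2 + 30*d + 63)/(d^4 + 18*d^3 + 117*d^2 + 324*d + 324)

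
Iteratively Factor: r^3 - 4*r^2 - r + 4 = (r - 1)*(r^2 - 3*r - 4) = (r - 1)*(r + 1)*(r - 4)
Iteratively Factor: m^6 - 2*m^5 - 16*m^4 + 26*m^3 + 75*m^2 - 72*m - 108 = (m - 3)*(m^5 + m^4 - 13*m^3 - 13*m^2 + 36*m + 36) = (m - 3)*(m - 2)*(m^4 + 3*m^3 - 7*m^2 - 27*m - 18) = (m - 3)*(m - 2)*(m + 2)*(m^3 + m^2 - 9*m - 9) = (m - 3)*(m - 2)*(m + 2)*(m + 3)*(m^2 - 2*m - 3) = (m - 3)^2*(m - 2)*(m + 2)*(m + 3)*(m + 1)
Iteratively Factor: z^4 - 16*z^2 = (z + 4)*(z^3 - 4*z^2) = z*(z + 4)*(z^2 - 4*z) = z*(z - 4)*(z + 4)*(z)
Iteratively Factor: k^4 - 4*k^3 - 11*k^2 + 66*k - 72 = (k - 2)*(k^3 - 2*k^2 - 15*k + 36) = (k - 3)*(k - 2)*(k^2 + k - 12) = (k - 3)^2*(k - 2)*(k + 4)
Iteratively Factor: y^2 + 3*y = (y + 3)*(y)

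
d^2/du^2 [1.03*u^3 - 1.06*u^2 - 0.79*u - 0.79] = 6.18*u - 2.12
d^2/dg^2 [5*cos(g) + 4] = -5*cos(g)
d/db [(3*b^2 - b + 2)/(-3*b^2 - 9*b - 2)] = 10*(2 - 3*b^2)/(9*b^4 + 54*b^3 + 93*b^2 + 36*b + 4)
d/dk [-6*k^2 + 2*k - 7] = 2 - 12*k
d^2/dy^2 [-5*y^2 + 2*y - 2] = -10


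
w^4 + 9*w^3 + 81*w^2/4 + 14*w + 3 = (w + 1/2)^2*(w + 2)*(w + 6)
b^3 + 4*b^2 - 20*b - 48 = (b - 4)*(b + 2)*(b + 6)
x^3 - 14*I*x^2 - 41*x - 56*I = (x - 8*I)*(x - 7*I)*(x + I)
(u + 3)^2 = u^2 + 6*u + 9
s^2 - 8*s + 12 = (s - 6)*(s - 2)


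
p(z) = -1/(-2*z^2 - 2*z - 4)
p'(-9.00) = 0.00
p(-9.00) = 0.01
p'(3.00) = -0.02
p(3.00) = 0.04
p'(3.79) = -0.01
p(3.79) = 0.02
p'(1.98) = -0.04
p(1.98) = 0.06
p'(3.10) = -0.02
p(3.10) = 0.03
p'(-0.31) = -0.06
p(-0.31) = 0.28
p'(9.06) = -0.00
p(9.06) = 0.01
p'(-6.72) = 0.00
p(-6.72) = 0.01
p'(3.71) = -0.01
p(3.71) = 0.03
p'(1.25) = -0.08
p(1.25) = 0.10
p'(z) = -(4*z + 2)/(-2*z^2 - 2*z - 4)^2 = (-z - 1/2)/(z^2 + z + 2)^2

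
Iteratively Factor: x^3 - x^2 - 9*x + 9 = (x + 3)*(x^2 - 4*x + 3) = (x - 1)*(x + 3)*(x - 3)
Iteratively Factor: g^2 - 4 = (g + 2)*(g - 2)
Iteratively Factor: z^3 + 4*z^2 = (z)*(z^2 + 4*z) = z*(z + 4)*(z)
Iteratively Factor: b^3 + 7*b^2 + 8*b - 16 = (b + 4)*(b^2 + 3*b - 4) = (b - 1)*(b + 4)*(b + 4)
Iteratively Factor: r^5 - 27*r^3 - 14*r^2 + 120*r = (r - 5)*(r^4 + 5*r^3 - 2*r^2 - 24*r) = (r - 5)*(r - 2)*(r^3 + 7*r^2 + 12*r) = (r - 5)*(r - 2)*(r + 3)*(r^2 + 4*r) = r*(r - 5)*(r - 2)*(r + 3)*(r + 4)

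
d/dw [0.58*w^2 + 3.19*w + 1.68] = 1.16*w + 3.19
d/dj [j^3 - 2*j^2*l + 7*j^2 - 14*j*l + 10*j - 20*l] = 3*j^2 - 4*j*l + 14*j - 14*l + 10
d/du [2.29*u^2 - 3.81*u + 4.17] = 4.58*u - 3.81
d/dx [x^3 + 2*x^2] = x*(3*x + 4)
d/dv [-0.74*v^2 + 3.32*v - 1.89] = 3.32 - 1.48*v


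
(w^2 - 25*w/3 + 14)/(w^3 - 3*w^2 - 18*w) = (w - 7/3)/(w*(w + 3))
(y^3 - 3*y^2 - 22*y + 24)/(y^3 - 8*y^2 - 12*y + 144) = (y - 1)/(y - 6)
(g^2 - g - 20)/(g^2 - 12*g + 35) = (g + 4)/(g - 7)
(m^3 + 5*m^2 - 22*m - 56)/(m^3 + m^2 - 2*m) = (m^2 + 3*m - 28)/(m*(m - 1))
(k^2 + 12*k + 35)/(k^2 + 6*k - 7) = (k + 5)/(k - 1)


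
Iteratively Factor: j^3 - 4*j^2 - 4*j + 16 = (j + 2)*(j^2 - 6*j + 8) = (j - 2)*(j + 2)*(j - 4)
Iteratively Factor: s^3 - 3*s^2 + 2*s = (s - 2)*(s^2 - s) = s*(s - 2)*(s - 1)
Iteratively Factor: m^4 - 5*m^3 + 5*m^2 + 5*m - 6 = (m - 1)*(m^3 - 4*m^2 + m + 6) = (m - 2)*(m - 1)*(m^2 - 2*m - 3) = (m - 2)*(m - 1)*(m + 1)*(m - 3)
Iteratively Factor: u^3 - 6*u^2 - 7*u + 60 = (u + 3)*(u^2 - 9*u + 20) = (u - 5)*(u + 3)*(u - 4)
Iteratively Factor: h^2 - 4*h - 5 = (h + 1)*(h - 5)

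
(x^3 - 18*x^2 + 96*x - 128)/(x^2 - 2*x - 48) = (x^2 - 10*x + 16)/(x + 6)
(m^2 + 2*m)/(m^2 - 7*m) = (m + 2)/(m - 7)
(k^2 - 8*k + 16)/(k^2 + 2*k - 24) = (k - 4)/(k + 6)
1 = 1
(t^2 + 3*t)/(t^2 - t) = (t + 3)/(t - 1)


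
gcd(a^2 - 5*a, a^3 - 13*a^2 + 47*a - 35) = a - 5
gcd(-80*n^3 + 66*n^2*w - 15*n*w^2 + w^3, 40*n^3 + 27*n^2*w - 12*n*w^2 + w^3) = 40*n^2 - 13*n*w + w^2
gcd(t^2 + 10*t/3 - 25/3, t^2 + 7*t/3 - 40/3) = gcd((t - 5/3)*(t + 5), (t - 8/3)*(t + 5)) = t + 5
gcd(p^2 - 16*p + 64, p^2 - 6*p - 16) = p - 8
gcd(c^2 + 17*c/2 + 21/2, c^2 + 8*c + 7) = c + 7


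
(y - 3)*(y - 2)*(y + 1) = y^3 - 4*y^2 + y + 6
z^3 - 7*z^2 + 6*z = z*(z - 6)*(z - 1)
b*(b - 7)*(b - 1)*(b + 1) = b^4 - 7*b^3 - b^2 + 7*b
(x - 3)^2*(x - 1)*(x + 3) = x^4 - 4*x^3 - 6*x^2 + 36*x - 27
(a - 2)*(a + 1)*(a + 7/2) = a^3 + 5*a^2/2 - 11*a/2 - 7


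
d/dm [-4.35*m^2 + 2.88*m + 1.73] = 2.88 - 8.7*m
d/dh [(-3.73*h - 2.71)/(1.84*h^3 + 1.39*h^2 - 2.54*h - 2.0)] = (13.7264*h^3 + 20.1439*h^2 + 7.5338*h + 0.5766)/(3.3856*h^6 + 5.1152*h^5 - 7.4151*h^4 - 14.4212*h^3 + 0.8916*h^2 + 10.16*h + 4.0)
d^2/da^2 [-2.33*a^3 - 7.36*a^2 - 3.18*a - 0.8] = -13.98*a - 14.72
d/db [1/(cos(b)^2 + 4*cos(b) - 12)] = 2*(cos(b) + 2)*sin(b)/(cos(b)^2 + 4*cos(b) - 12)^2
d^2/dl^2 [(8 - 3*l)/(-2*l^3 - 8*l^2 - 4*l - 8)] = ((3*l - 8)*(3*l^2 + 8*l + 2)^2 - (9*l^2 + 24*l + (3*l - 8)*(3*l + 4) + 6)*(l^3 + 4*l^2 + 2*l + 4))/(l^3 + 4*l^2 + 2*l + 4)^3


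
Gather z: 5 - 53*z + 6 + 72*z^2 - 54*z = 72*z^2 - 107*z + 11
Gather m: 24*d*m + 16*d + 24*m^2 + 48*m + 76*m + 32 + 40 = 16*d + 24*m^2 + m*(24*d + 124) + 72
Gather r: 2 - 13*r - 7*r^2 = -7*r^2 - 13*r + 2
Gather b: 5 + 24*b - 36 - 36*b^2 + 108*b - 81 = -36*b^2 + 132*b - 112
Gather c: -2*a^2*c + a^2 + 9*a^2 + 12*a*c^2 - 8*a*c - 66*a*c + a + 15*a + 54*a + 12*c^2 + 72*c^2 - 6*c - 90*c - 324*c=10*a^2 + 70*a + c^2*(12*a + 84) + c*(-2*a^2 - 74*a - 420)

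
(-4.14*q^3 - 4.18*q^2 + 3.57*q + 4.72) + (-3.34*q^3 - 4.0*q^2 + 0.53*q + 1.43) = -7.48*q^3 - 8.18*q^2 + 4.1*q + 6.15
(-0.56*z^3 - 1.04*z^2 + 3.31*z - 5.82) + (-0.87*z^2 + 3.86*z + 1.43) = -0.56*z^3 - 1.91*z^2 + 7.17*z - 4.39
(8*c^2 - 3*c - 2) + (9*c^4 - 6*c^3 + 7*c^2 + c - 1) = 9*c^4 - 6*c^3 + 15*c^2 - 2*c - 3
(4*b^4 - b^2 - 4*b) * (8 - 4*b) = -16*b^5 + 32*b^4 + 4*b^3 + 8*b^2 - 32*b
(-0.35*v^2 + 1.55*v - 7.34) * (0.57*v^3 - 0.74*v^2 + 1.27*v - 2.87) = -0.1995*v^5 + 1.1425*v^4 - 5.7753*v^3 + 8.4046*v^2 - 13.7703*v + 21.0658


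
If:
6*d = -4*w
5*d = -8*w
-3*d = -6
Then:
No Solution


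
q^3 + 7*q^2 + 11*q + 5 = (q + 1)^2*(q + 5)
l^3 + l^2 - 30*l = l*(l - 5)*(l + 6)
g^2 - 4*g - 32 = (g - 8)*(g + 4)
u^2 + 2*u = u*(u + 2)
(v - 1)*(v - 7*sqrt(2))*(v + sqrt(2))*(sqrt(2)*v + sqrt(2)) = sqrt(2)*v^4 - 12*v^3 - 15*sqrt(2)*v^2 + 12*v + 14*sqrt(2)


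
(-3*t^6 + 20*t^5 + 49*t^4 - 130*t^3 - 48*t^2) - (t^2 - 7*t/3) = -3*t^6 + 20*t^5 + 49*t^4 - 130*t^3 - 49*t^2 + 7*t/3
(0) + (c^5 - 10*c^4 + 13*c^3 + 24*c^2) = c^5 - 10*c^4 + 13*c^3 + 24*c^2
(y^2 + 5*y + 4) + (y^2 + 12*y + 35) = 2*y^2 + 17*y + 39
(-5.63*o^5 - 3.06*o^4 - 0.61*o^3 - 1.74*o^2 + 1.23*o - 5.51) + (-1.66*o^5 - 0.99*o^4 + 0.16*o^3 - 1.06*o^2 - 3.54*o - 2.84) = -7.29*o^5 - 4.05*o^4 - 0.45*o^3 - 2.8*o^2 - 2.31*o - 8.35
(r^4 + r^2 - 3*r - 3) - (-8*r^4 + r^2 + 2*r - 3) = 9*r^4 - 5*r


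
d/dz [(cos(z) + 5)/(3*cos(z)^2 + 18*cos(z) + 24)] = (cos(z)^2 + 10*cos(z) + 22)*sin(z)/(3*(cos(z)^2 + 6*cos(z) + 8)^2)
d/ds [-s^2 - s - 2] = -2*s - 1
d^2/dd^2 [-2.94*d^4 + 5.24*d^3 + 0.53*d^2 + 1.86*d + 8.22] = -35.28*d^2 + 31.44*d + 1.06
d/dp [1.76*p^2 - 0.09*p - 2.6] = 3.52*p - 0.09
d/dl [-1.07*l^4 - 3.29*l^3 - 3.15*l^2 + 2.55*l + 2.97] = -4.28*l^3 - 9.87*l^2 - 6.3*l + 2.55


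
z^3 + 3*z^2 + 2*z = z*(z + 1)*(z + 2)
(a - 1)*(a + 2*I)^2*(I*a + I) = I*a^4 - 4*a^3 - 5*I*a^2 + 4*a + 4*I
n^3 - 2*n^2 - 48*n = n*(n - 8)*(n + 6)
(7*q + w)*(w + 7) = 7*q*w + 49*q + w^2 + 7*w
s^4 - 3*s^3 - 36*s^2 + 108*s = s*(s - 6)*(s - 3)*(s + 6)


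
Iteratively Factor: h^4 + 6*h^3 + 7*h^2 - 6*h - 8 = (h + 1)*(h^3 + 5*h^2 + 2*h - 8) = (h + 1)*(h + 4)*(h^2 + h - 2) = (h - 1)*(h + 1)*(h + 4)*(h + 2)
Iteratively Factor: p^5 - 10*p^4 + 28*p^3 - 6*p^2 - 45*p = (p + 1)*(p^4 - 11*p^3 + 39*p^2 - 45*p) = (p - 5)*(p + 1)*(p^3 - 6*p^2 + 9*p) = (p - 5)*(p - 3)*(p + 1)*(p^2 - 3*p) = (p - 5)*(p - 3)^2*(p + 1)*(p)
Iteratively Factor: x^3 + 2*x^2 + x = (x)*(x^2 + 2*x + 1) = x*(x + 1)*(x + 1)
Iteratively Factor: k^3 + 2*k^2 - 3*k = (k - 1)*(k^2 + 3*k) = (k - 1)*(k + 3)*(k)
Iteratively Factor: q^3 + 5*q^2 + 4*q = (q + 1)*(q^2 + 4*q) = q*(q + 1)*(q + 4)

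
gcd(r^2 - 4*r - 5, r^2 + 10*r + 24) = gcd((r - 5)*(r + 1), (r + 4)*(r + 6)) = 1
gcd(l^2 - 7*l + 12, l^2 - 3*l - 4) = l - 4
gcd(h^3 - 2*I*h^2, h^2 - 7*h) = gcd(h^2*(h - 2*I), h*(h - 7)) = h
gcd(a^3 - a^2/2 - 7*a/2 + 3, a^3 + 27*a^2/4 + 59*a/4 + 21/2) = a + 2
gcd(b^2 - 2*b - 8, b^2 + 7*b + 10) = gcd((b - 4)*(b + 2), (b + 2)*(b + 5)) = b + 2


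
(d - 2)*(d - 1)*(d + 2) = d^3 - d^2 - 4*d + 4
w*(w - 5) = w^2 - 5*w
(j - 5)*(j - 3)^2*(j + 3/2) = j^4 - 19*j^3/2 + 45*j^2/2 + 27*j/2 - 135/2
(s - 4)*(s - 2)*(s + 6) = s^3 - 28*s + 48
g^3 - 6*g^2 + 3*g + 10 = (g - 5)*(g - 2)*(g + 1)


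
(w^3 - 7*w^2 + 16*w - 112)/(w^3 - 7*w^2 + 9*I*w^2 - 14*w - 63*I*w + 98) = (w^2 + 16)/(w^2 + 9*I*w - 14)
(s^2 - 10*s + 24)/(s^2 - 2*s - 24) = (s - 4)/(s + 4)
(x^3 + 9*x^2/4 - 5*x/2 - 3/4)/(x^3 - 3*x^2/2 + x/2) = (4*x^2 + 13*x + 3)/(2*x*(2*x - 1))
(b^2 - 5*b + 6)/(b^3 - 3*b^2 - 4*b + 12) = 1/(b + 2)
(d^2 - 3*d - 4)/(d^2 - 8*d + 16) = (d + 1)/(d - 4)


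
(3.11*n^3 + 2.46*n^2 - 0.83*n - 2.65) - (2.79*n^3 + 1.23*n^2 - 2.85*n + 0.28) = 0.32*n^3 + 1.23*n^2 + 2.02*n - 2.93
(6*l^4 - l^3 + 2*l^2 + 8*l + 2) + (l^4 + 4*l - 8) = 7*l^4 - l^3 + 2*l^2 + 12*l - 6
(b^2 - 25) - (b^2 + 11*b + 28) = -11*b - 53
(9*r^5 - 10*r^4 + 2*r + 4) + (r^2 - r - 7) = 9*r^5 - 10*r^4 + r^2 + r - 3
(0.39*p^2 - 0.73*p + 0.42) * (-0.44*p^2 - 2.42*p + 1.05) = -0.1716*p^4 - 0.6226*p^3 + 1.9913*p^2 - 1.7829*p + 0.441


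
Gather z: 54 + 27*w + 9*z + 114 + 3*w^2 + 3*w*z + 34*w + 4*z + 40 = 3*w^2 + 61*w + z*(3*w + 13) + 208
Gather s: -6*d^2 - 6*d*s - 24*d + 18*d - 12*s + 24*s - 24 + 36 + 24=-6*d^2 - 6*d + s*(12 - 6*d) + 36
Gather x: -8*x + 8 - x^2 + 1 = -x^2 - 8*x + 9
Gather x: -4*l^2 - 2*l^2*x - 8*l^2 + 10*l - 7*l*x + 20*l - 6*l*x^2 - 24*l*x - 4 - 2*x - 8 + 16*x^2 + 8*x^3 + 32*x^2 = -12*l^2 + 30*l + 8*x^3 + x^2*(48 - 6*l) + x*(-2*l^2 - 31*l - 2) - 12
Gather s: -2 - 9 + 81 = 70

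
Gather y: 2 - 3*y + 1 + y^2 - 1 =y^2 - 3*y + 2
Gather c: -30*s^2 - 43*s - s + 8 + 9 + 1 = -30*s^2 - 44*s + 18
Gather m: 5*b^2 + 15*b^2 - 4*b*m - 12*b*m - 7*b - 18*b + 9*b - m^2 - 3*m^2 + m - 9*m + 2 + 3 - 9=20*b^2 - 16*b - 4*m^2 + m*(-16*b - 8) - 4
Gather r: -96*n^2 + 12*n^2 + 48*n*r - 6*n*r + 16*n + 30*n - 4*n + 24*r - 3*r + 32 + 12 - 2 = -84*n^2 + 42*n + r*(42*n + 21) + 42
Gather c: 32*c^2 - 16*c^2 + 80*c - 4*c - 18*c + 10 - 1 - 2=16*c^2 + 58*c + 7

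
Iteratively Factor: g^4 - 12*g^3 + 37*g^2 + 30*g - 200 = (g - 5)*(g^3 - 7*g^2 + 2*g + 40) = (g - 5)^2*(g^2 - 2*g - 8) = (g - 5)^2*(g + 2)*(g - 4)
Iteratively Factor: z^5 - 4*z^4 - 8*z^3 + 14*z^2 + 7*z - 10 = (z - 1)*(z^4 - 3*z^3 - 11*z^2 + 3*z + 10) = (z - 1)^2*(z^3 - 2*z^2 - 13*z - 10) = (z - 1)^2*(z + 2)*(z^2 - 4*z - 5) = (z - 1)^2*(z + 1)*(z + 2)*(z - 5)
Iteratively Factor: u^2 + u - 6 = (u - 2)*(u + 3)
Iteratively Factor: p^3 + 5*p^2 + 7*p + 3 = (p + 3)*(p^2 + 2*p + 1) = (p + 1)*(p + 3)*(p + 1)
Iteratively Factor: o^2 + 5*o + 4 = (o + 4)*(o + 1)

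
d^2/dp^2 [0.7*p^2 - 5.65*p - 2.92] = 1.40000000000000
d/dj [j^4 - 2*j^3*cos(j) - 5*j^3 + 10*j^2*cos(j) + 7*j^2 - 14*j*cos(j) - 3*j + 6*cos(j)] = 2*j^3*sin(j) + 4*j^3 - 10*j^2*sin(j) - 6*j^2*cos(j) - 15*j^2 + 14*j*sin(j) + 20*j*cos(j) + 14*j - 6*sin(j) - 14*cos(j) - 3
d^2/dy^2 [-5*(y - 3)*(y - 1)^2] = 50 - 30*y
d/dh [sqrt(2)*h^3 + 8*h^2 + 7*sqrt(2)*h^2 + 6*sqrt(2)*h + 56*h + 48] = 3*sqrt(2)*h^2 + 16*h + 14*sqrt(2)*h + 6*sqrt(2) + 56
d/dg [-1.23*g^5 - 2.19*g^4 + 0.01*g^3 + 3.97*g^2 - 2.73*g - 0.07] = -6.15*g^4 - 8.76*g^3 + 0.03*g^2 + 7.94*g - 2.73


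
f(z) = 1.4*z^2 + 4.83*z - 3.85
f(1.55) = 7.00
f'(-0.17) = 4.35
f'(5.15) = 19.25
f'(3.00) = 13.23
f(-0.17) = -4.63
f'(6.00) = 21.63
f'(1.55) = 9.17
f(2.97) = 22.84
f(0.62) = -0.32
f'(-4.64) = -8.16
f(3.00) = 23.24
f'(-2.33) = -1.69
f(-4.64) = 3.88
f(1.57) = 7.18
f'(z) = 2.8*z + 4.83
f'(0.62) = 6.57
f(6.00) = 75.53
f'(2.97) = 13.15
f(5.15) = 58.16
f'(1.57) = 9.23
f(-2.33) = -7.50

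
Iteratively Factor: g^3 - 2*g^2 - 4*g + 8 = (g - 2)*(g^2 - 4) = (g - 2)^2*(g + 2)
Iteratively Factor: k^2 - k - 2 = (k - 2)*(k + 1)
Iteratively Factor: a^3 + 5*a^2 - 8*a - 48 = (a + 4)*(a^2 + a - 12) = (a + 4)^2*(a - 3)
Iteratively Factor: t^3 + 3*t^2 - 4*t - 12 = (t - 2)*(t^2 + 5*t + 6) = (t - 2)*(t + 2)*(t + 3)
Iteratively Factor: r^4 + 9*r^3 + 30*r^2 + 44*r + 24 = (r + 2)*(r^3 + 7*r^2 + 16*r + 12) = (r + 2)^2*(r^2 + 5*r + 6) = (r + 2)^3*(r + 3)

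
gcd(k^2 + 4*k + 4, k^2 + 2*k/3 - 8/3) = k + 2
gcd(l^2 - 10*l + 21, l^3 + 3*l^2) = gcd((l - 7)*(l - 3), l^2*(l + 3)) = 1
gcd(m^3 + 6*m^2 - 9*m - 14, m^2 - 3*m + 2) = m - 2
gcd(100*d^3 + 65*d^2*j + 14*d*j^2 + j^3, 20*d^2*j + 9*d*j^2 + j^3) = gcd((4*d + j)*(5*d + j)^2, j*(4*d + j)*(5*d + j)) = 20*d^2 + 9*d*j + j^2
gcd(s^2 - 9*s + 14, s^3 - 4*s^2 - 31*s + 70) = s^2 - 9*s + 14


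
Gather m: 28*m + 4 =28*m + 4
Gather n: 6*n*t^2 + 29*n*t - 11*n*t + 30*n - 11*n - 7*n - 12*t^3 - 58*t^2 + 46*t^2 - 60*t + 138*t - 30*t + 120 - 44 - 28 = n*(6*t^2 + 18*t + 12) - 12*t^3 - 12*t^2 + 48*t + 48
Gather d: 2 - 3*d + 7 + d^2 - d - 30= d^2 - 4*d - 21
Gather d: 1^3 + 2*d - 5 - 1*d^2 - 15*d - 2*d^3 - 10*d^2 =-2*d^3 - 11*d^2 - 13*d - 4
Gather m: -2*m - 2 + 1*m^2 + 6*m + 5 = m^2 + 4*m + 3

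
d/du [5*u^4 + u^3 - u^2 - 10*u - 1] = 20*u^3 + 3*u^2 - 2*u - 10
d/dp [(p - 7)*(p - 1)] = 2*p - 8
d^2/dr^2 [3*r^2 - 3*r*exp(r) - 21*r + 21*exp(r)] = -3*r*exp(r) + 15*exp(r) + 6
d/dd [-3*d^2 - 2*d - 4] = -6*d - 2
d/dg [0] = 0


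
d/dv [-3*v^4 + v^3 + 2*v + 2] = -12*v^3 + 3*v^2 + 2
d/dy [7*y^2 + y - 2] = 14*y + 1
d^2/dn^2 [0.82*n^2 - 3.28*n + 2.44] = 1.64000000000000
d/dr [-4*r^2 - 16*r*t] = -8*r - 16*t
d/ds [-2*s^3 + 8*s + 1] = 8 - 6*s^2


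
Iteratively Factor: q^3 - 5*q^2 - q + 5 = (q + 1)*(q^2 - 6*q + 5) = (q - 1)*(q + 1)*(q - 5)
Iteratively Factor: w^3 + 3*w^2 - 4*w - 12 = (w + 3)*(w^2 - 4) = (w + 2)*(w + 3)*(w - 2)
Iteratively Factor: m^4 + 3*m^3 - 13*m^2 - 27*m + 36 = (m + 3)*(m^3 - 13*m + 12) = (m + 3)*(m + 4)*(m^2 - 4*m + 3) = (m - 1)*(m + 3)*(m + 4)*(m - 3)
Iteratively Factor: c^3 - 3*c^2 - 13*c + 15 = (c + 3)*(c^2 - 6*c + 5) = (c - 1)*(c + 3)*(c - 5)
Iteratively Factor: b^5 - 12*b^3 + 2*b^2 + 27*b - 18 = (b + 3)*(b^4 - 3*b^3 - 3*b^2 + 11*b - 6) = (b - 1)*(b + 3)*(b^3 - 2*b^2 - 5*b + 6) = (b - 1)*(b + 2)*(b + 3)*(b^2 - 4*b + 3) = (b - 3)*(b - 1)*(b + 2)*(b + 3)*(b - 1)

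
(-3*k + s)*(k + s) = -3*k^2 - 2*k*s + s^2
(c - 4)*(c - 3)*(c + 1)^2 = c^4 - 5*c^3 - c^2 + 17*c + 12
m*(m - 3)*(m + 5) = m^3 + 2*m^2 - 15*m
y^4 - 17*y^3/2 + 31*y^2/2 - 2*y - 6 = (y - 6)*(y - 2)*(y - 1)*(y + 1/2)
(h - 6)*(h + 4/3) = h^2 - 14*h/3 - 8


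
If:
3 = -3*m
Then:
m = -1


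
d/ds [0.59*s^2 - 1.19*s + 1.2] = 1.18*s - 1.19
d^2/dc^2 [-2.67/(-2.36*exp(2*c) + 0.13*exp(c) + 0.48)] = ((0.3471 - 25.2048*exp(c))*(-2.36*exp(2*c) + 0.13*exp(c) + 0.48) - 2.67*(4.72*exp(c) - 0.13)*(9.44*exp(c) - 0.26)*exp(c))*exp(c)/(-2.36*exp(2*c) + 0.13*exp(c) + 0.48)^3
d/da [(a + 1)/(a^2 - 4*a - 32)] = (a^2 - 4*a - 2*(a - 2)*(a + 1) - 32)/(-a^2 + 4*a + 32)^2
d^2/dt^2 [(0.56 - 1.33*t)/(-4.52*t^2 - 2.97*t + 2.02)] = ((1.33*t - 0.56)*(9.04*t + 2.97)*(18.08*t + 5.94) - (36.0696*t + 2.8378)*(4.52*t^2 + 2.97*t - 2.02))/(4.52*t^2 + 2.97*t - 2.02)^3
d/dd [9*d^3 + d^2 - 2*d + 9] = 27*d^2 + 2*d - 2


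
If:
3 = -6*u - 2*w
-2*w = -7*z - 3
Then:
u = -7*z/6 - 1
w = 7*z/2 + 3/2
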